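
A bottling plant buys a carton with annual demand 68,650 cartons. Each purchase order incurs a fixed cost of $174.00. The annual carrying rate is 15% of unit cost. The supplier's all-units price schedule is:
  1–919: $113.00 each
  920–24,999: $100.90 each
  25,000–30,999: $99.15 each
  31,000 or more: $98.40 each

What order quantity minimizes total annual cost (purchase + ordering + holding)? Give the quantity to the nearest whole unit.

Q* ≈ 1,256 cartons

Holding cost per unit per year at price C is H = 0.15·C.
For each price level, check whether its EOQ is feasible; otherwise the best quantity at that price is the breakpoint.
Tier 1 ($113.00): EOQ = 1187.2 exceeds tier's upper bound 919, so this tier is dominated.
EOQ at $100.90 = 1256.4 (feasible in tier 2): TC = 68,650×$100.90 + (68,650/1256.4)×174 + (1256.4/2)×0.15×$100.90 = $6,945,800.21.
EOQ at $99.15 = 1267.4 < 25000, so use break Q=25000: TC = 68,650×$99.15 + (68,650/25000.0)×174 + (25000.0/2)×0.15×$99.15 = $6,993,031.55.
EOQ at $98.40 = 1272.2 < 31000, so use break Q=31000: TC = 68,650×$98.40 + (68,650/31000.0)×174 + (31000.0/2)×0.15×$98.40 = $6,984,325.33.
Lowest total cost is $6,945,800.21 at Q = 1256.4.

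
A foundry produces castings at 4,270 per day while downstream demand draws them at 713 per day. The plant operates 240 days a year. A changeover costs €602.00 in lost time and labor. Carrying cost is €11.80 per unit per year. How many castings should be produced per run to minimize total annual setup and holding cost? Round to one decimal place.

Annual demand D = 713 × 240 = 171,120.
Production build-up factor (1 − d/p) = 1 − 713/4,270 = 0.8330.
Q* = √(2DS / (H(1 − d/p))) = √(2 × 171,120 × 602 / (11.8 × 0.8330)).
= √(206,028,480 / 9.8296) ≈ 4578.199.

Q* ≈ 4,578.2 castings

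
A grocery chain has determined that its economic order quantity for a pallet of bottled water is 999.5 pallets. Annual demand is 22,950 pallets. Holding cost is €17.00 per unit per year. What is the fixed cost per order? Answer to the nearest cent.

The basic EOQ model gives Q* = √(2DS/H); rearrange for the unknown.
From Q* = √(2DS/H): S = Q*²H / (2D) = 999.5² × 17 / (2 × 22,950) = 370.0001.

S ≈ €370.00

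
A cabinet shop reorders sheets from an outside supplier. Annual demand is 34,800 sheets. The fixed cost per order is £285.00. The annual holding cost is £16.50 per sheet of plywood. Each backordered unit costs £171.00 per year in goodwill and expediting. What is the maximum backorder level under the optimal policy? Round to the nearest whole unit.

S* ≈ 101 sheets

With planned backorders, Q* = √(2DS/H) · √((H+B)/B).
√(2DS/H) = √(2 × 34,800 × 285 / 16.5) = 1096.441.
√((H+B)/B) = √((16.5+171)/171) = 1.0471.
Q* ≈ 1148.121.
S* = Q* · H/(H+B) = 1148.121 × 16.5/187.5 ≈ 101.035.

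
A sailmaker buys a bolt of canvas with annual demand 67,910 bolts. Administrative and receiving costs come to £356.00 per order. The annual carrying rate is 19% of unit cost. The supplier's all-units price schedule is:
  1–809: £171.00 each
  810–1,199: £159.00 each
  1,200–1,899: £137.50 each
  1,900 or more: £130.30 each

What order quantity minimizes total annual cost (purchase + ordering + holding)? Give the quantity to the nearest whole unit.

Q* ≈ 1,900 bolts

Holding cost per unit per year at price C is H = 0.19·C.
For each price level, check whether its EOQ is feasible; otherwise the best quantity at that price is the breakpoint.
Tier 1 (£171.00): EOQ = 1219.9 exceeds tier's upper bound 809, so this tier is dominated.
Tier 2 (£159.00): EOQ = 1265.1 exceeds tier's upper bound 1199, so this tier is dominated.
EOQ at £137.50 = 1360.4 (feasible in tier 3): TC = 67,910×£137.50 + (67,910/1360.4)×356 + (1360.4/2)×0.19×£137.50 = £9,373,166.44.
EOQ at £130.30 = 1397.5 < 1900, so use break Q=1900: TC = 67,910×£130.30 + (67,910/1900.0)×356 + (1900.0/2)×0.19×£130.30 = £8,884,916.34.
Lowest total cost is £8,884,916.34 at Q = 1900.0.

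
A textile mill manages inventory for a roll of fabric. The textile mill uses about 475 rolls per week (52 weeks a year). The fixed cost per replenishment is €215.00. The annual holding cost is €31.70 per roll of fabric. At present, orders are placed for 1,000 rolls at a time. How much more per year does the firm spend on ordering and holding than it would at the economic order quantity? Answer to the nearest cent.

Extra cost ≈ €2,811.50 per year

Annual demand D = 475 × 52 = 24,700.
EOQ = √(2DS/H) = √(2 × 24,700 × 215 / 31.7) ≈ 578.83.
Cost at Q* = (D/Q*)S + (Q*/2)H = √(2DSH) ≈ €18,349.00.
Cost at Q = 1,000: (24,700/1,000)×215 + (1,000/2)×31.7 = €5,310.50 + €15,850.00 = €21,160.50.
Excess = €21,160.50 − €18,349.00 = €2,811.50.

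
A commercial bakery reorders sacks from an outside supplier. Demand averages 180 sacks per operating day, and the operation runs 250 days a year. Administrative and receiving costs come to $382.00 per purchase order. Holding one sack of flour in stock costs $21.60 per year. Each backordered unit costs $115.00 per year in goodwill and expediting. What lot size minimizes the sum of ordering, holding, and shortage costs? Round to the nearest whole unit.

Q* ≈ 1,375 sacks

Annual demand D = 180 × 250 = 45,000.
With planned backorders, Q* = √(2DS/H) · √((H+B)/B).
√(2DS/H) = √(2 × 45,000 × 382 / 21.6) = 1261.613.
√((H+B)/B) = √((21.6+115)/115) = 1.0899.
Q* ≈ 1374.999.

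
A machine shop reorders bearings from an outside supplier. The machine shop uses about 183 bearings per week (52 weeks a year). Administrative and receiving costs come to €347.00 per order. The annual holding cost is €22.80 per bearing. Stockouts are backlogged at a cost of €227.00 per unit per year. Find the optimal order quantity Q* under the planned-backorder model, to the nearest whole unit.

Q* ≈ 565 bearings

Annual demand D = 183 × 52 = 9,516.
With planned backorders, Q* = √(2DS/H) · √((H+B)/B).
√(2DS/H) = √(2 × 9,516 × 347 / 22.8) = 538.195.
√((H+B)/B) = √((22.8+227)/227) = 1.0490.
Q* ≈ 564.577.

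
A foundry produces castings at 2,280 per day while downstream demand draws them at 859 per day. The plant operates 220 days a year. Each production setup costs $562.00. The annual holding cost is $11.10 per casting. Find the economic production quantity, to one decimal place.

Annual demand D = 859 × 220 = 188,980.
Production build-up factor (1 − d/p) = 1 − 859/2,280 = 0.6232.
Q* = √(2DS / (H(1 − d/p))) = √(2 × 188,980 × 562 / (11.1 × 0.6232)).
= √(212,413,520 / 6.918) ≈ 5541.151.

Q* ≈ 5,541.2 castings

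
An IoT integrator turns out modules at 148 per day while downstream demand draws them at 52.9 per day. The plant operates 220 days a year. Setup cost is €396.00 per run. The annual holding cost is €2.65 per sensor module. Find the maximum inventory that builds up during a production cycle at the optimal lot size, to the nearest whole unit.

Annual demand D = 52.9 × 220 = 11,638.
Production build-up factor (1 − d/p) = 1 − 52.9/148 = 0.6426.
Q* = √(2DS / (H(1 − d/p))) = √(2 × 11,638 × 396 / (2.65 × 0.6426)).
= √(9,217,296 / 1.7028) ≈ 2326.588.
Maximum inventory = Q*(1 − d/p) = 2326.588 × 0.6426 ≈ 1494.990.

I_max ≈ 1,495 modules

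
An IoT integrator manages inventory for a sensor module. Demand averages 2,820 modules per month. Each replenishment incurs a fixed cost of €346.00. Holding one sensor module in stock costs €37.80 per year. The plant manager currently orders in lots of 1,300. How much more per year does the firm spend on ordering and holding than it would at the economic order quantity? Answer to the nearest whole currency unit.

Annual demand D = 2,820 × 12 = 33,840.
EOQ = √(2DS/H) = √(2 × 33,840 × 346 / 37.8) ≈ 787.09.
Cost at Q* = (D/Q*)S + (Q*/2)H = √(2DSH) ≈ €29,751.86.
Cost at Q = 1,300: (33,840/1,300)×346 + (1,300/2)×37.8 = €9,006.65 + €24,570.00 = €33,576.65.
Excess = €33,576.65 − €29,751.86 = €3,824.79.

Extra cost ≈ €3,825 per year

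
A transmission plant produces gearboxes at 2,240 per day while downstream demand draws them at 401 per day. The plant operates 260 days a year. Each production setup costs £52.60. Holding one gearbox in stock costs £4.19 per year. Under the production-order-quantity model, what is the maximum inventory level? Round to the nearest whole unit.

Annual demand D = 401 × 260 = 104,260.
Production build-up factor (1 − d/p) = 1 − 401/2,240 = 0.8210.
Q* = √(2DS / (H(1 − d/p))) = √(2 × 104,260 × 52.6 / (4.19 × 0.8210)).
= √(10,968,152 / 3.4399) ≈ 1785.636.
Maximum inventory = Q*(1 − d/p) = 1785.636 × 0.8210 ≈ 1465.975.

I_max ≈ 1,466 gearboxes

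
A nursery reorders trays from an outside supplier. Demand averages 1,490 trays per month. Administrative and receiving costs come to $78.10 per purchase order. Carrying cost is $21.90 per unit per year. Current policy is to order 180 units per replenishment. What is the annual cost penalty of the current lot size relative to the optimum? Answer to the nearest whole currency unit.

Extra cost ≈ $1,908 per year

Annual demand D = 1,490 × 12 = 17,880.
EOQ = √(2DS/H) = √(2 × 17,880 × 78.1 / 21.9) ≈ 357.11.
Cost at Q* = (D/Q*)S + (Q*/2)H = √(2DSH) ≈ $7,820.71.
Cost at Q = 180: (17,880/180)×78.1 + (180/2)×21.9 = $7,757.93 + $1,971.00 = $9,728.93.
Excess = $9,728.93 − $7,820.71 = $1,908.22.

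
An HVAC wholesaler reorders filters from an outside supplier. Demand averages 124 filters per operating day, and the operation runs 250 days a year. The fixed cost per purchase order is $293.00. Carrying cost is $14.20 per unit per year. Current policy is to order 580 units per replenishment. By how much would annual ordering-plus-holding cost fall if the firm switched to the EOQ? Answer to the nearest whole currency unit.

Extra cost ≈ $3,717 per year

Annual demand D = 124 × 250 = 31,000.
EOQ = √(2DS/H) = √(2 × 31,000 × 293 / 14.2) ≈ 1131.06.
Cost at Q* = (D/Q*)S + (Q*/2)H = √(2DSH) ≈ $16,061.05.
Cost at Q = 580: (31,000/580)×293 + (580/2)×14.2 = $15,660.34 + $4,118.00 = $19,778.34.
Excess = $19,778.34 − $16,061.05 = $3,717.30.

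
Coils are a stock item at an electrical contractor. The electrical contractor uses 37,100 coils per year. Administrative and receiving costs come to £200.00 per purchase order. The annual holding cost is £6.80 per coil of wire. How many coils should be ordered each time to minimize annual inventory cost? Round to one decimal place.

EOQ = √(2DS / H) = √(2 × 37,100 × 200 / 6.8).
= √(14,840,000 / 6.8) = √2,182,352.9412 ≈ 1477.279.

Q* ≈ 1,477.3 coils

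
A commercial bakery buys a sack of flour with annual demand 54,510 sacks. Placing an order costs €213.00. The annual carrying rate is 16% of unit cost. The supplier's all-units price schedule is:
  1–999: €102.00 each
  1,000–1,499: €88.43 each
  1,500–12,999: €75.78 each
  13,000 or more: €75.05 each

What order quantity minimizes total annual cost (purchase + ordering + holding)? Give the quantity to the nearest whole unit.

Holding cost per unit per year at price C is H = 0.16·C.
Candidates are each tier's EOQ (if it falls in that tier) and each price-break quantity.
Tier 1 (€102.00): EOQ = 1192.8 exceeds tier's upper bound 999, so this tier is dominated.
EOQ at €88.43 = 1281.1 (feasible in tier 2): TC = 54,510×€88.43 + (54,510/1281.1)×213 + (1281.1/2)×0.16×€88.43 = €4,838,445.33.
EOQ at €75.78 = 1383.9 < 1500, so use break Q=1500: TC = 54,510×€75.78 + (54,510/1500.0)×213 + (1500.0/2)×0.16×€75.78 = €4,147,601.82.
EOQ at €75.05 = 1390.6 < 13000, so use break Q=13000: TC = 54,510×€75.05 + (54,510/13000.0)×213 + (13000.0/2)×0.16×€75.05 = €4,169,920.63.
Lowest total cost is €4,147,601.82 at Q = 1500.0.

Q* ≈ 1,500 sacks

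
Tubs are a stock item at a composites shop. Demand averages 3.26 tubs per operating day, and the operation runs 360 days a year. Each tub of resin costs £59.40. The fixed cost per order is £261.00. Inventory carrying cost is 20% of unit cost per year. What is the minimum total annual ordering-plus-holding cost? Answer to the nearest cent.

TC* ≈ £2,697.76

Annual demand D = 3.26 × 360 = 1,173.6.
Holding cost H = 0.20 × £59.40 = £11.8800 per unit per year.
The optimal lot size = √(2DS/H) = √(2 × 1,173.6 × 261 / 11.88) ≈ 227.08.
At the optimum the two cost components are equal, so total cost = 2·(Q*/2)H = Q*·H.
Minimum total = √(2DSH) = √(2 × 1,173.6 × 261 × 11.88) ≈ 2697.761.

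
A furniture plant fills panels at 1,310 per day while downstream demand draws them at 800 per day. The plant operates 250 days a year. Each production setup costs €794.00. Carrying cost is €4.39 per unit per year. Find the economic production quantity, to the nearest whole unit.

Annual demand D = 800 × 250 = 200,000.
Production build-up factor (1 − d/p) = 1 − 800/1,310 = 0.3893.
Q* = √(2DS / (H(1 − d/p))) = √(2 × 200,000 × 794 / (4.39 × 0.3893)).
= √(317,600,000 / 1.7091) ≈ 13631.968.

Q* ≈ 13,632 panels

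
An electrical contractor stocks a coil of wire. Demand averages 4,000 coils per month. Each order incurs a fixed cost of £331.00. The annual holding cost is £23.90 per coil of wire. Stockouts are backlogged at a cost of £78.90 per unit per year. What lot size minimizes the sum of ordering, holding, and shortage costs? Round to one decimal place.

Annual demand D = 4,000 × 12 = 48,000.
With planned backorders, Q* = √(2DS/H) · √((H+B)/B).
√(2DS/H) = √(2 × 48,000 × 331 / 23.9) = 1153.057.
√((H+B)/B) = √((23.9+78.9)/78.9) = 1.1415.
Q* ≈ 1316.160.

Q* ≈ 1,316.2 coils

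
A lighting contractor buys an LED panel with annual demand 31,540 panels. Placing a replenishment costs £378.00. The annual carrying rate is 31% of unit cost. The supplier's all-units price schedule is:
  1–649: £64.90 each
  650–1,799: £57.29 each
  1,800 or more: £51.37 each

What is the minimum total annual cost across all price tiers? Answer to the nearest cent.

TC* ≈ £1,641,165.43

Holding cost per unit per year at price C is H = 0.31·C.
For each price level, check whether its EOQ is feasible; otherwise the best quantity at that price is the breakpoint.
Tier 1 (£64.90): EOQ = 1088.7 exceeds tier's upper bound 649, so this tier is dominated.
EOQ at £57.29 = 1158.7 (feasible in tier 2): TC = 31,540×£57.29 + (31,540/1158.7)×378 + (1158.7/2)×0.31×£57.29 = £1,827,505.02.
EOQ at £51.37 = 1223.6 < 1800, so use break Q=1800: TC = 31,540×£51.37 + (31,540/1800.0)×378 + (1800.0/2)×0.31×£51.37 = £1,641,165.43.
Lowest total cost among the candidates is at Q = 1800.0.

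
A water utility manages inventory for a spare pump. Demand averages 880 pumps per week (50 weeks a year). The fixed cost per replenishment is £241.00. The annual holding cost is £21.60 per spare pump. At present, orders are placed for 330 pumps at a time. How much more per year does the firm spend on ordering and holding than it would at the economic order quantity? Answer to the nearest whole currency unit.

Annual demand D = 880 × 50 = 44,000.
EOQ = √(2DS/H) = √(2 × 44,000 × 241 / 21.6) ≈ 990.88.
Cost at Q* = (D/Q*)S + (Q*/2)H = √(2DSH) ≈ £21,403.10.
Cost at Q = 330: (44,000/330)×241 + (330/2)×21.6 = £32,133.33 + £3,564.00 = £35,697.33.
Excess = £35,697.33 − £21,403.10 = £14,294.23.

Extra cost ≈ £14,294 per year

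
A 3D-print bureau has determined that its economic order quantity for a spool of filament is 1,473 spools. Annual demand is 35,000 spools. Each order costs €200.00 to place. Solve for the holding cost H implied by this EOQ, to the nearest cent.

H ≈ €6.45

Invert the EOQ relation Q*² = 2DS/H.
From Q* = √(2DS/H): H = 2DS / Q*² = 2 × 35,000 × 200 / 1,473² = 6.4524.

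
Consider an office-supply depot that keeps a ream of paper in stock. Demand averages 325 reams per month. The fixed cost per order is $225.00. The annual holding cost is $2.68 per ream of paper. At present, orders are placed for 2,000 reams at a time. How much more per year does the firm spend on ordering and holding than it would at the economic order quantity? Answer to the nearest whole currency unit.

Extra cost ≈ $950 per year

Annual demand D = 325 × 12 = 3,900.
EOQ = √(2DS/H) = √(2 × 3,900 × 225 / 2.68) ≈ 809.23.
Cost at Q* = (D/Q*)S + (Q*/2)H = √(2DSH) ≈ $2,168.73.
Cost at Q = 2,000: (3,900/2,000)×225 + (2,000/2)×2.68 = $438.75 + $2,680.00 = $3,118.75.
Excess = $3,118.75 − $2,168.73 = $950.02.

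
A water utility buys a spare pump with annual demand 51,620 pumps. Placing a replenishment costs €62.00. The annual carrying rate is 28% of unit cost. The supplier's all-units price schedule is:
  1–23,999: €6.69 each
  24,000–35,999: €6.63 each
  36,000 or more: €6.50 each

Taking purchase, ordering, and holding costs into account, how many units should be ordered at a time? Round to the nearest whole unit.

Q* ≈ 1,849 pumps

Holding cost per unit per year at price C is H = 0.28·C.
Evaluate total cost at each tier's feasible EOQ or, if the EOQ is below the tier, at the tier's minimum quantity.
EOQ at €6.69 = 1848.5 (feasible in tier 1): TC = 51,620×€6.69 + (51,620/1848.5)×62 + (1848.5/2)×0.28×€6.69 = €348,800.48.
EOQ at €6.63 = 1856.9 < 24000, so use break Q=24000: TC = 51,620×€6.63 + (51,620/24000.0)×62 + (24000.0/2)×0.28×€6.63 = €364,650.75.
EOQ at €6.50 = 1875.4 < 36000, so use break Q=36000: TC = 51,620×€6.50 + (51,620/36000.0)×62 + (36000.0/2)×0.28×€6.50 = €368,378.90.
Lowest total cost is €348,800.48 at Q = 1848.5.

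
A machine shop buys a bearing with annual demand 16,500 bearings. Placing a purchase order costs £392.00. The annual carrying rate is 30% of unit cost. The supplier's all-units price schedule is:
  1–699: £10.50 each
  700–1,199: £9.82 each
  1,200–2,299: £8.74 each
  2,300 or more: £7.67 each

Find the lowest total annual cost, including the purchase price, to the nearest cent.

TC* ≈ £132,010.80

Holding cost per unit per year at price C is H = 0.30·C.
For each price level, check whether its EOQ is feasible; otherwise the best quantity at that price is the breakpoint.
Tier 1 (£10.50): EOQ = 2026.5 exceeds tier's upper bound 699, so this tier is dominated.
Tier 2 (£9.82): EOQ = 2095.5 exceeds tier's upper bound 1199, so this tier is dominated.
EOQ at £8.74 = 2221.2 (feasible in tier 3): TC = 16,500×£8.74 + (16,500/2221.2)×392 + (2221.2/2)×0.30×£8.74 = £150,033.93.
EOQ at £7.67 = 2371.1 (feasible in tier 4): TC = 16,500×£7.67 + (16,500/2371.1)×392 + (2371.1/2)×0.30×£7.67 = £132,010.80.
Lowest total cost among the candidates is at Q = 2371.1.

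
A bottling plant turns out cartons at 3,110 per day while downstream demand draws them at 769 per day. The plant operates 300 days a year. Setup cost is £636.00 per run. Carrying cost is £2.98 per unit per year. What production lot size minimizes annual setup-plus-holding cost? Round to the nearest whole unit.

Annual demand D = 769 × 300 = 230,700.
Production build-up factor (1 − d/p) = 1 − 769/3,110 = 0.7527.
Q* = √(2DS / (H(1 − d/p))) = √(2 × 230,700 × 636 / (2.98 × 0.7527)).
= √(293,450,400 / 2.2431) ≈ 11437.700.

Q* ≈ 11,438 cartons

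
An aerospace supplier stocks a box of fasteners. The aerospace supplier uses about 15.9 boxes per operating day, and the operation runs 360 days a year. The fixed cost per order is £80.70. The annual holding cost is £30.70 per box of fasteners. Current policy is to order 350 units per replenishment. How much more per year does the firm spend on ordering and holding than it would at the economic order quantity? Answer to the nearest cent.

Extra cost ≈ £1,366.66 per year

Annual demand D = 15.9 × 360 = 5,724.
EOQ = √(2DS/H) = √(2 × 5,724 × 80.7 / 30.7) ≈ 173.47.
Cost at Q* = (D/Q*)S + (Q*/2)H = √(2DSH) ≈ £5,325.63.
Cost at Q = 350: (5,724/350)×80.7 + (350/2)×30.7 = £1,319.79 + £5,372.50 = £6,692.29.
Excess = £6,692.29 − £5,325.63 = £1,366.66.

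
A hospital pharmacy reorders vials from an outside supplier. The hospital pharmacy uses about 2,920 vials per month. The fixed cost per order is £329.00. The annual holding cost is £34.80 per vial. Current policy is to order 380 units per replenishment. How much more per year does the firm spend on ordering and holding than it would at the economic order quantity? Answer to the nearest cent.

Annual demand D = 2,920 × 12 = 35,040.
EOQ = √(2DS/H) = √(2 × 35,040 × 329 / 34.8) ≈ 813.96.
Cost at Q* = (D/Q*)S + (Q*/2)H = √(2DSH) ≈ £28,325.96.
Cost at Q = 380: (35,040/380)×329 + (380/2)×34.8 = £30,337.26 + £6,612.00 = £36,949.26.
Excess = £36,949.26 − £28,325.96 = £8,623.30.

Extra cost ≈ £8,623.30 per year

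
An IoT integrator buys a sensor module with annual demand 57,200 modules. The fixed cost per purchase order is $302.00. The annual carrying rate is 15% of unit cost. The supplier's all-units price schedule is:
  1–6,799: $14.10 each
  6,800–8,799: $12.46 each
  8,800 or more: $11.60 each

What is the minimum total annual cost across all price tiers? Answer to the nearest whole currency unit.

TC* ≈ $673,139

Holding cost per unit per year at price C is H = 0.15·C.
Evaluate total cost at each tier's feasible EOQ or, if the EOQ is below the tier, at the tier's minimum quantity.
EOQ at $14.10 = 4041.7 (feasible in tier 1): TC = 57,200×$14.10 + (57,200/4041.7)×302 + (4041.7/2)×0.15×$14.10 = $815,068.14.
EOQ at $12.46 = 4299.4 < 6800, so use break Q=6800: TC = 57,200×$12.46 + (57,200/6800.0)×302 + (6800.0/2)×0.15×$12.46 = $721,606.95.
EOQ at $11.60 = 4456.0 < 8800, so use break Q=8800: TC = 57,200×$11.60 + (57,200/8800.0)×302 + (8800.0/2)×0.15×$11.60 = $673,139.00.
Lowest total cost among the candidates is at Q = 8800.0.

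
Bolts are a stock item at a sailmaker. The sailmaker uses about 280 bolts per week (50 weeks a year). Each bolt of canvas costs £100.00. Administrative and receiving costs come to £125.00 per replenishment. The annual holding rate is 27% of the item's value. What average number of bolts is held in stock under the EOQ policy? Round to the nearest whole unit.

Annual demand D = 280 × 50 = 14,000.
Holding cost H = 0.27 × £100.00 = £27.0000 per unit per year.
EOQ = √(2DS/H) = √(2 × 14,000 × 125 / 27) ≈ 360.04.
Average inventory = Q*/2 ≈ 360.04 / 2 = 180.021.

Average inventory ≈ 180 bolts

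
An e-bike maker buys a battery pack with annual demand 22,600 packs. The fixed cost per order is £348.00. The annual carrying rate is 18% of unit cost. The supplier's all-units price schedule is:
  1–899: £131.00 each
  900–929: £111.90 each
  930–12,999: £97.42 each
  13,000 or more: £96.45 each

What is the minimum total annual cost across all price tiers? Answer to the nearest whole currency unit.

Holding cost per unit per year at price C is H = 0.18·C.
For each price level, check whether its EOQ is feasible; otherwise the best quantity at that price is the breakpoint.
EOQ at £131.00 = 816.7 (feasible in tier 1): TC = 22,600×£131.00 + (22,600/816.7)×348 + (816.7/2)×0.18×£131.00 = £2,979,858.87.
EOQ at £111.90 = 883.7 < 900, so use break Q=900: TC = 22,600×£111.90 + (22,600/900.0)×348 + (900.0/2)×0.18×£111.90 = £2,546,742.57.
EOQ at £97.42 = 947.1 (feasible in tier 3): TC = 22,600×£97.42 + (22,600/947.1)×348 + (947.1/2)×0.18×£97.42 = £2,218,300.07.
EOQ at £96.45 = 951.9 < 13000, so use break Q=13000: TC = 22,600×£96.45 + (22,600/13000.0)×348 + (13000.0/2)×0.18×£96.45 = £2,293,221.48.
Lowest total cost among the candidates is at Q = 947.1.

TC* ≈ £2,218,300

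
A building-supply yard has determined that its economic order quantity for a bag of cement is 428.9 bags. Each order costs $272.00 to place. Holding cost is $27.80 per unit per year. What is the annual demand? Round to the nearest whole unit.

D ≈ 9,401 bags per year

Invert the EOQ relation Q*² = 2DS/H.
From Q* = √(2DS/H): D = Q*²H / (2S) = 428.9² × 27.8 / (2 × 272) = 9400.652.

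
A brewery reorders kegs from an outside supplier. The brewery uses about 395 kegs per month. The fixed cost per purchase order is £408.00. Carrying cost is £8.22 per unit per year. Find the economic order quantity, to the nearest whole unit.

Q* ≈ 686 kegs

Annual demand D = 395 × 12 = 4,740.
EOQ = √(2DS / H) = √(2 × 4,740 × 408 / 8.22).
= √(3,867,840 / 8.22) = √470,540.146 ≈ 685.959.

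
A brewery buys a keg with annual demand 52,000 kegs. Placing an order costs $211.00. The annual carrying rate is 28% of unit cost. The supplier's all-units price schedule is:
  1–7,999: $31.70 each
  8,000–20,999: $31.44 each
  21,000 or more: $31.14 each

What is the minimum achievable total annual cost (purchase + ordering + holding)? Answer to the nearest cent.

TC* ≈ $1,662,356.18

Holding cost per unit per year at price C is H = 0.28·C.
For each price level, check whether its EOQ is feasible; otherwise the best quantity at that price is the breakpoint.
EOQ at $31.70 = 1572.4 (feasible in tier 1): TC = 52,000×$31.70 + (52,000/1572.4)×211 + (1572.4/2)×0.28×$31.70 = $1,662,356.18.
EOQ at $31.44 = 1578.8 < 8000, so use break Q=8000: TC = 52,000×$31.44 + (52,000/8000.0)×211 + (8000.0/2)×0.28×$31.44 = $1,671,464.30.
EOQ at $31.14 = 1586.4 < 21000, so use break Q=21000: TC = 52,000×$31.14 + (52,000/21000.0)×211 + (21000.0/2)×0.28×$31.14 = $1,711,354.08.
Lowest total cost among the candidates is at Q = 1572.4.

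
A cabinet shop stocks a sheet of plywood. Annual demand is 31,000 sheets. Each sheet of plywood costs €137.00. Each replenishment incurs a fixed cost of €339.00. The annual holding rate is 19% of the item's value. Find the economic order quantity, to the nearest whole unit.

Holding cost H = 0.19 × €137.00 = €26.0300 per unit per year.
EOQ = √(2DS / H) = √(2 × 31,000 × 339 / 26.03).
= √(21,018,000 / 26.03) = √807,452.9389 ≈ 898.584.

Q* ≈ 899 sheets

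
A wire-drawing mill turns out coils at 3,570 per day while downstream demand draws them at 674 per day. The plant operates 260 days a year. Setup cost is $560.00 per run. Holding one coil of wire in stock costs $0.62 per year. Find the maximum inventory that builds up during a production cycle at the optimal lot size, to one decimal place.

I_max ≈ 16,024.9 coils

Annual demand D = 674 × 260 = 175,240.
Production build-up factor (1 − d/p) = 1 − 674/3,570 = 0.8112.
Q* = √(2DS / (H(1 − d/p))) = √(2 × 175,240 × 560 / (0.62 × 0.8112)).
= √(196,268,800 / 0.5029) ≈ 19754.435.
Maximum inventory = Q*(1 − d/p) = 19754.435 × 0.8112 ≈ 16024.886.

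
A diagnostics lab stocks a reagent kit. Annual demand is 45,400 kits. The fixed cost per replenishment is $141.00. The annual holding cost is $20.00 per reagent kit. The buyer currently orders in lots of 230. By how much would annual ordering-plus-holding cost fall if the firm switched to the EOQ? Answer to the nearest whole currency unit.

Extra cost ≈ $14,130 per year

EOQ = √(2DS/H) = √(2 × 45,400 × 141 / 20) ≈ 800.09.
Cost at Q* = (D/Q*)S + (Q*/2)H = √(2DSH) ≈ $16,001.75.
Cost at Q = 230: (45,400/230)×141 + (230/2)×20 = $27,832.17 + $2,300.00 = $30,132.17.
Excess = $30,132.17 − $16,001.75 = $14,130.42.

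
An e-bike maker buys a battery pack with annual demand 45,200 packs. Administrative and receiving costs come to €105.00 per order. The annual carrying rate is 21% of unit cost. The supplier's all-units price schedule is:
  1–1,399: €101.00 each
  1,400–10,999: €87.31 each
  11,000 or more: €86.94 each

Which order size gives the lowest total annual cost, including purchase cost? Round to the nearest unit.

Q* ≈ 1,400 packs

Holding cost per unit per year at price C is H = 0.21·C.
Evaluate total cost at each tier's feasible EOQ or, if the EOQ is below the tier, at the tier's minimum quantity.
EOQ at €101.00 = 669.0 (feasible in tier 1): TC = 45,200×€101.00 + (45,200/669.0)×105 + (669.0/2)×0.21×€101.00 = €4,579,388.92.
EOQ at €87.31 = 719.5 < 1400, so use break Q=1400: TC = 45,200×€87.31 + (45,200/1400.0)×105 + (1400.0/2)×0.21×€87.31 = €3,962,636.57.
EOQ at €86.94 = 721.0 < 11000, so use break Q=11000: TC = 45,200×€86.94 + (45,200/11000.0)×105 + (11000.0/2)×0.21×€86.94 = €4,030,535.15.
Lowest total cost is €3,962,636.57 at Q = 1400.0.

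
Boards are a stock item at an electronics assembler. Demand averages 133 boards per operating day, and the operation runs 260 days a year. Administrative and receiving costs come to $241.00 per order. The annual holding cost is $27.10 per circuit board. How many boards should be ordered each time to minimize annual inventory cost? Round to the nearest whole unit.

Q* ≈ 784 boards

Annual demand D = 133 × 260 = 34,580.
EOQ = √(2DS / H) = √(2 × 34,580 × 241 / 27.1).
= √(16,667,560 / 27.1) = √615,039.1144 ≈ 784.244.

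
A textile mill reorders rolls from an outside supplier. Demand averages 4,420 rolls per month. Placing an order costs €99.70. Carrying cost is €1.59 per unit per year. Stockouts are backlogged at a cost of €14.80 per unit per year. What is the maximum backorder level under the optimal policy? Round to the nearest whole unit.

S* ≈ 263 rolls

Annual demand D = 4,420 × 12 = 53,040.
With planned backorders, Q* = √(2DS/H) · √((H+B)/B).
√(2DS/H) = √(2 × 53,040 × 99.7 / 1.59) = 2579.086.
√((H+B)/B) = √((1.59+14.8)/14.8) = 1.0523.
Q* ≈ 2714.091.
S* = Q* · H/(H+B) = 2714.091 × 1.59/16.39 ≈ 263.295.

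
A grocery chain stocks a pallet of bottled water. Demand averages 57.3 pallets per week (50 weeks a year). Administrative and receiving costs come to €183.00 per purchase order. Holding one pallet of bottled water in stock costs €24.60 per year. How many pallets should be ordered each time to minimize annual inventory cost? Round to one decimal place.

Annual demand D = 57.3 × 50 = 2,865.
EOQ = √(2DS / H) = √(2 × 2,865 × 183 / 24.6).
= √(1,048,590 / 24.6) = √42,625.6098 ≈ 206.460.

Q* ≈ 206.5 pallets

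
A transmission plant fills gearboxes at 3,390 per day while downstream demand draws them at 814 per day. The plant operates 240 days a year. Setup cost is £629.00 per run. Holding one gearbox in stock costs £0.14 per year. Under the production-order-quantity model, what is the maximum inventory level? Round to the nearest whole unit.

I_max ≈ 36,523 gearboxes

Annual demand D = 814 × 240 = 195,360.
Production build-up factor (1 − d/p) = 1 − 814/3,390 = 0.7599.
Q* = √(2DS / (H(1 − d/p))) = √(2 × 195,360 × 629 / (0.14 × 0.7599)).
= √(245,762,880 / 0.1064) ≈ 48064.126.
Maximum inventory = Q*(1 − d/p) = 48064.126 × 0.7599 ≈ 36523.064.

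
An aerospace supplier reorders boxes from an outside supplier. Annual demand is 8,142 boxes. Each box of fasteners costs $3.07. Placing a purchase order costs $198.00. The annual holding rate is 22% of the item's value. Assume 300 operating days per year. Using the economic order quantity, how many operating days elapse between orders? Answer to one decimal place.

Holding cost H = 0.22 × $3.07 = $0.6754 per unit per year.
EOQ = √(2DS/H) = √(2 × 8,142 × 198 / 0.6754) ≈ 2184.91.
Cycle time = Q*/D × 300 = 2184.91 / 8,142 × 300 ≈ 80.505 days.

T ≈ 80.5 days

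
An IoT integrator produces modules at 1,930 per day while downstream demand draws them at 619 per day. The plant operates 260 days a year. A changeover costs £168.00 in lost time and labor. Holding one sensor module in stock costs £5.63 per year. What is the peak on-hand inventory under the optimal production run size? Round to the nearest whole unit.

Annual demand D = 619 × 260 = 160,940.
Production build-up factor (1 − d/p) = 1 − 619/1,930 = 0.6793.
Q* = √(2DS / (H(1 − d/p))) = √(2 × 160,940 × 168 / (5.63 × 0.6793)).
= √(54,075,840 / 3.8243) ≈ 3760.320.
Maximum inventory = Q*(1 − d/p) = 3760.320 × 0.6793 ≈ 2554.290.

I_max ≈ 2,554 modules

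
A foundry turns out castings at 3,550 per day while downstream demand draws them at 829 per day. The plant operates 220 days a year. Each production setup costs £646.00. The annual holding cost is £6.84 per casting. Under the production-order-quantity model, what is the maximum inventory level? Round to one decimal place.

I_max ≈ 5,138.6 castings

Annual demand D = 829 × 220 = 182,380.
Production build-up factor (1 − d/p) = 1 − 829/3,550 = 0.7665.
Q* = √(2DS / (H(1 − d/p))) = √(2 × 182,380 × 646 / (6.84 × 0.7665)).
= √(235,634,960 / 5.2427) ≈ 6704.119.
Maximum inventory = Q*(1 − d/p) = 6704.119 × 0.7665 ≈ 5138.566.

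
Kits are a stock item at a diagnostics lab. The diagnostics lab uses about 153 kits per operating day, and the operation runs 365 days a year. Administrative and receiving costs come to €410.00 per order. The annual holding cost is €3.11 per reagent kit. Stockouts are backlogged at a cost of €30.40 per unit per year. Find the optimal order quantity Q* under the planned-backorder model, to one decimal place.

Annual demand D = 153 × 365 = 55,845.
With planned backorders, Q* = √(2DS/H) · √((H+B)/B).
√(2DS/H) = √(2 × 55,845 × 410 / 3.11) = 3837.239.
√((H+B)/B) = √((3.11+30.4)/30.4) = 1.0499.
Q* ≈ 4028.741.

Q* ≈ 4,028.7 kits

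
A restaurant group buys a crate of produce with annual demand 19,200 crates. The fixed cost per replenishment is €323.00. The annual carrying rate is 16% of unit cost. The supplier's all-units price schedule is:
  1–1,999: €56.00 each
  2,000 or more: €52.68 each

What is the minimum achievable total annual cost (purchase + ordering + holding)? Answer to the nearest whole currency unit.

TC* ≈ €1,022,986

Holding cost per unit per year at price C is H = 0.16·C.
Candidates are each tier's EOQ (if it falls in that tier) and each price-break quantity.
EOQ at €56.00 = 1176.6 (feasible in tier 1): TC = 19,200×€56.00 + (19,200/1176.6)×323 + (1176.6/2)×0.16×€56.00 = €1,085,741.95.
EOQ at €52.68 = 1213.1 < 2000, so use break Q=2000: TC = 19,200×€52.68 + (19,200/2000.0)×323 + (2000.0/2)×0.16×€52.68 = €1,022,985.60.
Lowest total cost among the candidates is at Q = 2000.0.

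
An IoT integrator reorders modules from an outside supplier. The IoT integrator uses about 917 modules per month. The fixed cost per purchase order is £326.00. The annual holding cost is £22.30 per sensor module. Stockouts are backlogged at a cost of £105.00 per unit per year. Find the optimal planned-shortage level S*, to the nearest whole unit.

Annual demand D = 917 × 12 = 11,004.
With planned backorders, Q* = √(2DS/H) · √((H+B)/B).
√(2DS/H) = √(2 × 11,004 × 326 / 22.3) = 567.214.
√((H+B)/B) = √((22.3+105)/105) = 1.1011.
Q* ≈ 624.549.
S* = Q* · H/(H+B) = 624.549 × 22.3/127.3 ≈ 109.406.

S* ≈ 109 modules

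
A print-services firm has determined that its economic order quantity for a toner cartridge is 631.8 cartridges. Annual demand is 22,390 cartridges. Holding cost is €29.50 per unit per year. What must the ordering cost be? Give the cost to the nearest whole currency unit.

S ≈ €263

Squaring Q* = √(2DS/H) gives Q*² = 2DS/H.
From Q* = √(2DS/H): S = Q*²H / (2D) = 631.8² × 29.5 / (2 × 22,390) = 262.9645.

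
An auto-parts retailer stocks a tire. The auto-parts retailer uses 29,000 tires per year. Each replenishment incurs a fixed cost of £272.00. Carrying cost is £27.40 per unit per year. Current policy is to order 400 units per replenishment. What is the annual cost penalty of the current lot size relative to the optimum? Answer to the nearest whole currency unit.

Extra cost ≈ £4,409 per year

EOQ = √(2DS/H) = √(2 × 29,000 × 272 / 27.4) ≈ 758.79.
Cost at Q* = (D/Q*)S + (Q*/2)H = √(2DSH) ≈ £20,790.92.
Cost at Q = 400: (29,000/400)×272 + (400/2)×27.4 = £19,720.00 + £5,480.00 = £25,200.00.
Excess = £25,200.00 − £20,790.92 = £4,409.08.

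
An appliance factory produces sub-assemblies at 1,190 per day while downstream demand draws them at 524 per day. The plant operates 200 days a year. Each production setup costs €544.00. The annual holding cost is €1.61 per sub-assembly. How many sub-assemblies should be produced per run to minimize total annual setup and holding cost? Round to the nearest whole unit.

Annual demand D = 524 × 200 = 104,800.
Production build-up factor (1 − d/p) = 1 − 524/1,190 = 0.5597.
Q* = √(2DS / (H(1 − d/p))) = √(2 × 104,800 × 544 / (1.61 × 0.5597)).
= √(114,022,400 / 0.9011) ≈ 11249.119.

Q* ≈ 11,249 sub-assemblies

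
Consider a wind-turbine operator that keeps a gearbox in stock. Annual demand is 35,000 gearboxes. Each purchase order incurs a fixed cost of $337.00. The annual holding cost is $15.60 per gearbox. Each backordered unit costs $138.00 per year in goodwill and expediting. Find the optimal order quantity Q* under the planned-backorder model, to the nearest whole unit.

With planned backorders, Q* = √(2DS/H) · √((H+B)/B).
√(2DS/H) = √(2 × 35,000 × 337 / 15.6) = 1229.707.
√((H+B)/B) = √((15.6+138)/138) = 1.0550.
Q* ≈ 1297.352.

Q* ≈ 1,297 gearboxes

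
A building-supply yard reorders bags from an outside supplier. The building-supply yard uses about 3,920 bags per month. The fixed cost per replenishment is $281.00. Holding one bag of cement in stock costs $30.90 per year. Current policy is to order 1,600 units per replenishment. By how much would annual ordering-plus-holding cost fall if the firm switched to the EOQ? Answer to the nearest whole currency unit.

Annual demand D = 3,920 × 12 = 47,040.
EOQ = √(2DS/H) = √(2 × 47,040 × 281 / 30.9) ≈ 924.96.
Cost at Q* = (D/Q*)S + (Q*/2)H = √(2DSH) ≈ $28,581.24.
Cost at Q = 1,600: (47,040/1,600)×281 + (1,600/2)×30.9 = $8,261.40 + $24,720.00 = $32,981.40.
Excess = $32,981.40 − $28,581.24 = $4,400.16.

Extra cost ≈ $4,400 per year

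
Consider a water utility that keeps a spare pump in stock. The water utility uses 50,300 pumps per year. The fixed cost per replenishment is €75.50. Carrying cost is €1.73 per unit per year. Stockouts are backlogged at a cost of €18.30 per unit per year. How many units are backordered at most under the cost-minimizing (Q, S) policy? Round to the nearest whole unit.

With planned backorders, Q* = √(2DS/H) · √((H+B)/B).
√(2DS/H) = √(2 × 50,300 × 75.5 / 1.73) = 2095.315.
√((H+B)/B) = √((1.73+18.3)/18.3) = 1.0462.
Q* ≈ 2192.120.
S* = Q* · H/(H+B) = 2192.120 × 1.73/20.03 ≈ 189.334.

S* ≈ 189 pumps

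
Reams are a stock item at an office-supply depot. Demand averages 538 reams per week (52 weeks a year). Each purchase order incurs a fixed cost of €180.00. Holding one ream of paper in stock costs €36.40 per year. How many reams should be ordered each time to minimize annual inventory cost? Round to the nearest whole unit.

Annual demand D = 538 × 52 = 27,976.
EOQ = √(2DS / H) = √(2 × 27,976 × 180 / 36.4).
= √(10,071,360 / 36.4) = √276,685.7143 ≈ 526.009.

Q* ≈ 526 reams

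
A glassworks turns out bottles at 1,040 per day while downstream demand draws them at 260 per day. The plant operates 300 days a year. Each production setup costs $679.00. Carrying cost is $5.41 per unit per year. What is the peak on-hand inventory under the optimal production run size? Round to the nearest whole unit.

Annual demand D = 260 × 300 = 78,000.
Production build-up factor (1 − d/p) = 1 − 260/1,040 = 0.7500.
Q* = √(2DS / (H(1 − d/p))) = √(2 × 78,000 × 679 / (5.41 × 0.7500)).
= √(105,924,000 / 4.0575) ≈ 5109.377.
Maximum inventory = Q*(1 − d/p) = 5109.377 × 0.7500 ≈ 3832.033.

I_max ≈ 3,832 bottles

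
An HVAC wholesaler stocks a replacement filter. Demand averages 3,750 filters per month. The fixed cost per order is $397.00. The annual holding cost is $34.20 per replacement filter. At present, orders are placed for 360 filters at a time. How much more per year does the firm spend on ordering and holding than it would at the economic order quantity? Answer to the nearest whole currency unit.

Annual demand D = 3,750 × 12 = 45,000.
EOQ = √(2DS/H) = √(2 × 45,000 × 397 / 34.2) ≈ 1022.12.
Cost at Q* = (D/Q*)S + (Q*/2)H = √(2DSH) ≈ $34,956.63.
Cost at Q = 360: (45,000/360)×397 + (360/2)×34.2 = $49,625.00 + $6,156.00 = $55,781.00.
Excess = $55,781.00 − $34,956.63 = $20,824.37.

Extra cost ≈ $20,824 per year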